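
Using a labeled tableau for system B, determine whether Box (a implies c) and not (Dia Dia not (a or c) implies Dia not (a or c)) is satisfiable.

1. Box (a implies c) and not (Dia Dia not (a or c) implies Dia not (a or c)), 0
2. Box (a implies c), 0
3. not (Dia Dia not (a or c) implies Dia not (a or c)), 0
4. Dia Dia not (a or c), 0
5. not Dia not (a or c), 0
6. a implies c, 0
7. a or c, 0
8. c, 0
9. Dia not (a or c), 1
10. a implies c, 1
11. a or c, 1
12. c, 1
13. not (a or c), 2
14. not a, 2
15. not c, 2
Accessibility: 0R0, 0R1, 1R0, 1R1, 1R2, 2R1, 2R2

Yes, satisfiable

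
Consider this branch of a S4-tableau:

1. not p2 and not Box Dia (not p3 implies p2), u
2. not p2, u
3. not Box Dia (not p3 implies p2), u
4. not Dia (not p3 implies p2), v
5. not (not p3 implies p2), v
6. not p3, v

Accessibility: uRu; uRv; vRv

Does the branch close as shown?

No, open

No world carries both an atom and its negation.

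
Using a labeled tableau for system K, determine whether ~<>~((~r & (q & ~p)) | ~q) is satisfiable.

Satisfiable

1. ~<>~((~r & (q & ~p)) | ~q), 0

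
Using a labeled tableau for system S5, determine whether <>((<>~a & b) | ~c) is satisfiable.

Satisfiable

1. <>((<>~a & b) | ~c), w0
2. (<>~a & b) | ~c, w1
3. ~c, w1
Accessibility: w0Rw0, w0Rw1, w1Rw0, w1Rw1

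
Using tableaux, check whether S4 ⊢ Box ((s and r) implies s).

Tableau for the negation not Box ((s and r) implies s):
1. not Box ((s and r) implies s), 0
2. not ((s and r) implies s), 1
3. s and r, 1
4. not s, 1
5. s, 1
6. r, 1
Accessibility: 0R0, 0R1, 1R1
Branch closes: s and not s both at 1.
Every branch of the negation's tableau closes; the branch above is one of them.

Valid in S4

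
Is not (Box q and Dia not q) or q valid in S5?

Tableau for the negation not (not (Box q and Dia not q) or q):
1. not (not (Box q and Dia not q) or q), w0
2. Box q and Dia not q, w0
3. not q, w0
4. Box q, w0
5. Dia not q, w0
6. q, w0
Accessibility: w0Rw0
Branch closes: q and not q both at w0.
All branches of the negation close; one closing branch shown above.

Yes, valid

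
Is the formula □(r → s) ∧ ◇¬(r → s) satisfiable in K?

No, unsatisfiable

1. □(r → s) ∧ ◇¬(r → s), u
2. □(r → s), u
3. ◇¬(r → s), u
4. ¬(r → s), v
5. r, v
6. ¬s, v
7. r → s, v
8. s, v
Accessibility: uRv
Branch closes: s and ¬s both at v.
Every branch closes; the branch above is one of them.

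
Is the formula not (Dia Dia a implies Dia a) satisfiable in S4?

Unsatisfiable

1. not (Dia Dia a implies Dia a), 0
2. Dia Dia a, 0
3. not Dia a, 0
4. not a, 0
5. Dia a, 1
6. not a, 1
7. a, 2
8. not a, 2
Accessibility: 0R0, 0R1, 0R2, 1R1, 1R2, 2R2
Branch closes: a and not a both at 2.
(One branch shown.) All branches close.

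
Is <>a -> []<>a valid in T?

Invalid (countermodel exists)

Tableau for the negation ~(<>a -> []<>a):
1. ~(<>a -> []<>a), 0
2. <>a, 0
3. ~[]<>a, 0
4. a, 1
5. ~<>a, 2
6. ~a, 2
Accessibility: 0R0, 0R1, 0R2, 1R1, 2R2
The negation has an open branch (countermodel exists).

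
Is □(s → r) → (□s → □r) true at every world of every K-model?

Valid

Tableau for the negation ¬(□(s → r) → (□s → □r)):
1. ¬(□(s → r) → (□s → □r)), w0
2. □(s → r), w0
3. ¬(□s → □r), w0
4. □s, w0
5. ¬□r, w0
6. ¬r, w1
7. s → r, w1
8. s, w1
9. r, w1
Accessibility: w0Rw1
Branch closes: r and ¬r both at w1.
Every branch of the negation's tableau closes; the branch above is one of them.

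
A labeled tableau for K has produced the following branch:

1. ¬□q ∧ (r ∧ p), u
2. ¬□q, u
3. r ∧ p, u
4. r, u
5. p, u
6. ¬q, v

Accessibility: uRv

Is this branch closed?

No atom appears with both signs at the same world.

No, open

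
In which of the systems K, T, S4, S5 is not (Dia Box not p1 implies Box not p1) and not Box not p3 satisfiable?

K, T, S4

S4-tableau for the formula:
1. not (Dia Box not p1 implies Box not p1) and not Box not p3, u
2. not (Dia Box not p1 implies Box not p1), u
3. not Box not p3, u
4. Dia Box not p1, u
5. not Box not p1, u
6. p3, v
7. Box not p1, w
8. not p1, w
9. p1, x
Accessibility: uRu, uRv, uRw, uRx, vRv, wRw, xRx
Complete open branch: satisfiable in S4, hence also in K, T (this S4-model is also a K-model and a T-model).
S5-tableau for the formula:
1. not (Dia Box not p1 implies Box not p1) and not Box not p3, u
2. not (Dia Box not p1 implies Box not p1), u
3. not Box not p3, u
4. Dia Box not p1, u
5. not Box not p1, u
6. p3, v
7. Box not p1, w
8. not p1, u
9. not p1, v
10. not p1, w
11. p1, x
12. not p1, x
Accessibility: uRu, uRv, uRw, uRx, vRu, vRv, vRw, vRx, wRu, wRv, wRw, wRx, xRu, xRv, xRw, xRx
Branch closes: p1 and not p1 both at x.
Every branch closes (one shown): unsatisfiable in S5.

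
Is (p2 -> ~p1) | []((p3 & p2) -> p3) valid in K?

Yes, valid

Tableau for the negation ~((p2 -> ~p1) | []((p3 & p2) -> p3)):
1. ~((p2 -> ~p1) | []((p3 & p2) -> p3)), u
2. ~(p2 -> ~p1), u
3. ~[]((p3 & p2) -> p3), u
4. p2, u
5. p1, u
6. ~((p3 & p2) -> p3), v
7. p3 & p2, v
8. ~p3, v
9. p3, v
10. p2, v
Accessibility: uRv
Branch closes: p3 and ~p3 both at v.
Every branch of the negation's tableau closes; the branch above is one of them.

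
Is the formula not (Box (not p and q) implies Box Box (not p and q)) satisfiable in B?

1. not (Box (not p and q) implies Box Box (not p and q)), u
2. Box (not p and q), u
3. not Box Box (not p and q), u
4. not p and q, u
5. not p, u
6. q, u
7. not Box (not p and q), v
8. not p and q, v
9. not p, v
10. q, v
11. not (not p and q), w
12. not q, w
Accessibility: uRu, uRv, vRu, vRv, vRw, wRv, wRw

Satisfiable (open branch found)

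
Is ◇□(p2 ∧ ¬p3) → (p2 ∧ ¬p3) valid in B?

Valid

Tableau for the negation ¬(◇□(p2 ∧ ¬p3) → (p2 ∧ ¬p3)):
1. ¬(◇□(p2 ∧ ¬p3) → (p2 ∧ ¬p3)), w0
2. ◇□(p2 ∧ ¬p3), w0
3. ¬(p2 ∧ ¬p3), w0
4. p3, w0
5. □(p2 ∧ ¬p3), w1
6. p2 ∧ ¬p3, w0
7. p2, w0
8. ¬p3, w0
Accessibility: w0Rw0, w0Rw1, w1Rw0, w1Rw1
Branch closes: p3 and ¬p3 both at w0.
Every branch of the negation's tableau closes; the branch above is one of them.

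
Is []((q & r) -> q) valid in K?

Tableau for the negation ~[]((q & r) -> q):
1. ~[]((q & r) -> q), 0
2. ~((q & r) -> q), 1
3. q & r, 1
4. ~q, 1
5. q, 1
6. r, 1
Accessibility: 0R1
Branch closes: q and ~q both at 1.
All branches of the negation close; one closing branch shown above.

Valid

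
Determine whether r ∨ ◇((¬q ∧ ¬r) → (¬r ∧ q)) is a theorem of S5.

Tableau for the negation ¬(r ∨ ◇((¬q ∧ ¬r) → (¬r ∧ q))):
1. ¬(r ∨ ◇((¬q ∧ ¬r) → (¬r ∧ q))), w0
2. ¬r, w0
3. ¬◇((¬q ∧ ¬r) → (¬r ∧ q)), w0
4. ¬((¬q ∧ ¬r) → (¬r ∧ q)), w0
5. ¬q ∧ ¬r, w0
6. ¬(¬r ∧ q), w0
7. ¬q, w0
Accessibility: w0Rw0
The negation has an open branch (countermodel exists).

No, not valid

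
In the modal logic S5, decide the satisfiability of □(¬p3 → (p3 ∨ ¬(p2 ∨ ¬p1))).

Satisfiable

1. □(¬p3 → (p3 ∨ ¬(p2 ∨ ¬p1))), w0
2. ¬p3 → (p3 ∨ ¬(p2 ∨ ¬p1)), w0
3. p3 ∨ ¬(p2 ∨ ¬p1), w0
4. ¬(p2 ∨ ¬p1), w0
5. ¬p2, w0
6. p1, w0
Accessibility: w0Rw0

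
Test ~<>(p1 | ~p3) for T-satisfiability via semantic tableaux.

Yes, satisfiable

1. ~<>(p1 | ~p3), 0
2. ~(p1 | ~p3), 0
3. ~p1, 0
4. p3, 0
Accessibility: 0R0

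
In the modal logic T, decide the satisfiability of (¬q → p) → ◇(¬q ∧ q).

1. (¬q → p) → ◇(¬q ∧ q), w0
2. ¬(¬q → p), w0
3. ¬q, w0
4. ¬p, w0
Accessibility: w0Rw0

Satisfiable (open branch found)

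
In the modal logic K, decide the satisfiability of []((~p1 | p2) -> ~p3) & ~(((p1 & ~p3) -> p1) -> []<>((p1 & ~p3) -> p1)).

1. []((~p1 | p2) -> ~p3) & ~(((p1 & ~p3) -> p1) -> []<>((p1 & ~p3) -> p1)), w0
2. []((~p1 | p2) -> ~p3), w0
3. ~(((p1 & ~p3) -> p1) -> []<>((p1 & ~p3) -> p1)), w0
4. (p1 & ~p3) -> p1, w0
5. ~[]<>((p1 & ~p3) -> p1), w0
6. p1, w0
7. ~<>((p1 & ~p3) -> p1), w1
8. (~p1 | p2) -> ~p3, w1
9. ~p3, w1
Accessibility: w0Rw1

Satisfiable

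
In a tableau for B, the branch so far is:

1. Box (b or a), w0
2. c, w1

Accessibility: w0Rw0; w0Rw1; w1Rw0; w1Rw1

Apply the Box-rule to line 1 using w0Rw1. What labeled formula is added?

b or a, w1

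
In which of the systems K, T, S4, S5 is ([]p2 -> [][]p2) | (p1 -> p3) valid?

T-tableau for the negation ~(([]p2 -> [][]p2) | (p1 -> p3)):
1. ~(([]p2 -> [][]p2) | (p1 -> p3)), 0
2. ~([]p2 -> [][]p2), 0   [~|-rule on 1]
3. ~(p1 -> p3), 0   [~|-rule on 1]
4. []p2, 0   [~->-rule on 2]
5. ~[][]p2, 0   [~->-rule on 2]
6. p1, 0   [~->-rule on 3]
7. ~p3, 0   [~->-rule on 3]
8. p2, 0   [[]-rule on 4 via 0R0]
9. ~[]p2, 1   [~[]-rule on 5: fresh world 1, 0R1]
10. p2, 1   [[]-rule on 4 via 0R1]
11. ~p2, 2   [~[]-rule on 9: fresh world 2, 1R2]
Accessibility: 0R0, 0R1, 1R1, 1R2, 2R2
Complete open branch: countermodel on a T-frame, so not valid in T, nor in K (the same frame is also a K-frame).
S4-tableau for the negation ~(([]p2 -> [][]p2) | (p1 -> p3)):
1. ~(([]p2 -> [][]p2) | (p1 -> p3)), 0
2. ~([]p2 -> [][]p2), 0   [~|-rule on 1]
3. ~(p1 -> p3), 0   [~|-rule on 1]
4. []p2, 0   [~->-rule on 2]
5. ~[][]p2, 0   [~->-rule on 2]
6. p1, 0   [~->-rule on 3]
7. ~p3, 0   [~->-rule on 3]
8. p2, 0   [[]-rule on 4 via 0R0]
9. ~[]p2, 1   [~[]-rule on 5: fresh world 1, 0R1]
10. p2, 1   [[]-rule on 4 via 0R1]
11. ~p2, 2   [~[]-rule on 9: fresh world 2, 1R2]
12. p2, 2   [[]-rule on 4 via 0R2]
Accessibility: 0R0, 0R1, 0R2, 1R1, 1R2, 2R2
Branch closes: p2 and ~p2 both at 2.
Every branch closes (one shown): valid in S4, hence also in S5 (every theorem of S4 is a theorem of S5).

S4, S5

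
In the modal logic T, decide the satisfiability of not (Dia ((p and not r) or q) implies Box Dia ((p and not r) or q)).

1. not (Dia ((p and not r) or q) implies Box Dia ((p and not r) or q)), w0
2. Dia ((p and not r) or q), w0   [neg-implies-rule on 1]
3. not Box Dia ((p and not r) or q), w0   [neg-implies-rule on 1]
4. (p and not r) or q, w1   [Dia-rule on 2: fresh world w1, w0Rw1]
5. q, w1   [or-rule on 4 (branches; this branch)]
6. not Dia ((p and not r) or q), w2   [neg-Box-rule on 3: fresh world w2, w0Rw2]
7. not ((p and not r) or q), w2   [neg-Dia-rule on 6 via w2Rw2]
8. not (p and not r), w2   [neg-or-rule on 7]
9. not q, w2   [neg-or-rule on 7]
10. r, w2   [neg-and-rule on 8 (branches; this branch)]
Accessibility: w0Rw0, w0Rw1, w0Rw2, w1Rw1, w2Rw2

Satisfiable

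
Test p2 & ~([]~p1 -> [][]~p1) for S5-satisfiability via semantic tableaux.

No, unsatisfiable

1. p2 & ~([]~p1 -> [][]~p1), u
2. p2, u
3. ~([]~p1 -> [][]~p1), u
4. []~p1, u
5. ~[][]~p1, u
6. ~p1, u
7. ~[]~p1, v
8. ~p1, v
9. p1, w
10. ~p1, w
Accessibility: uRu, uRv, uRw, vRu, vRv, vRw, wRu, wRv, wRw
Branch closes: p1 and ~p1 both at w.
(One branch shown.) All branches close.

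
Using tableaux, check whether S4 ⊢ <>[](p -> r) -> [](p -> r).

No, not valid

Tableau for the negation ~(<>[](p -> r) -> [](p -> r)):
1. ~(<>[](p -> r) -> [](p -> r)), u
2. <>[](p -> r), u   [~->-rule on 1]
3. ~[](p -> r), u   [~->-rule on 1]
4. [](p -> r), v   [<>-rule on 2: fresh world v, uRv]
5. p -> r, v   [[]-rule on 4 via vRv]
6. r, v   [->-rule on 5 (branches; this branch)]
7. ~(p -> r), w   [~[]-rule on 3: fresh world w, uRw]
8. p, w   [~->-rule on 7]
9. ~r, w   [~->-rule on 7]
Accessibility: uRu, uRv, uRw, vRv, wRw
The negation has an open branch (countermodel exists).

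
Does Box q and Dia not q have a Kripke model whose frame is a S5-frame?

1. Box q and Dia not q, u
2. Box q, u
3. Dia not q, u
4. q, u
5. not q, v
6. q, v
Accessibility: uRu, uRv, vRu, vRv
Branch closes: q and not q both at v.
All branches of the tableau close; one closing branch shown above.

Unsatisfiable (every branch closes)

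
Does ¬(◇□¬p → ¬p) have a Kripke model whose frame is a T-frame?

1. ¬(◇□¬p → ¬p), 0
2. ◇□¬p, 0
3. p, 0
4. □¬p, 1
5. ¬p, 1
Accessibility: 0R0, 0R1, 1R1

Satisfiable (open branch found)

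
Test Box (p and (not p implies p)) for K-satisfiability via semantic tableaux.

1. Box (p and (not p implies p)), u

Yes, satisfiable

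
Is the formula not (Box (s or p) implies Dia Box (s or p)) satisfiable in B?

Unsatisfiable (every branch closes)

1. not (Box (s or p) implies Dia Box (s or p)), 0
2. Box (s or p), 0
3. not Dia Box (s or p), 0
4. s or p, 0
5. not Box (s or p), 0
6. p, 0
7. not (s or p), 1
8. not s, 1
9. not p, 1
10. s or p, 1
11. not Box (s or p), 1
12. p, 1
Accessibility: 0R0, 0R1, 1R0, 1R1
Branch closes: p and not p both at 1.
Every branch closes; the branch above is one of them.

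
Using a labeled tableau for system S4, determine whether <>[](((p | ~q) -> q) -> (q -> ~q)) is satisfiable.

1. <>[](((p | ~q) -> q) -> (q -> ~q)), 0
2. [](((p | ~q) -> q) -> (q -> ~q)), 1
3. ((p | ~q) -> q) -> (q -> ~q), 1
4. q -> ~q, 1
5. ~q, 1
Accessibility: 0R0, 0R1, 1R1

Yes, satisfiable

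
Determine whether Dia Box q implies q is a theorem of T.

No, not valid

Tableau for the negation not (Dia Box q implies q):
1. not (Dia Box q implies q), w0
2. Dia Box q, w0
3. not q, w0
4. Box q, w1
5. q, w1
Accessibility: w0Rw0, w0Rw1, w1Rw1
The negation has an open branch (countermodel exists).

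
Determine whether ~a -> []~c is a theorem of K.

Tableau for the negation ~(~a -> []~c):
1. ~(~a -> []~c), w0
2. ~a, w0
3. ~[]~c, w0
4. c, w1
Accessibility: w0Rw1
The negation has an open branch (countermodel exists).

No, not valid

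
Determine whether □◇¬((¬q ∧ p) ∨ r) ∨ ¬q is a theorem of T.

Tableau for the negation ¬(□◇¬((¬q ∧ p) ∨ r) ∨ ¬q):
1. ¬(□◇¬((¬q ∧ p) ∨ r) ∨ ¬q), w0
2. ¬□◇¬((¬q ∧ p) ∨ r), w0
3. q, w0
4. ¬◇¬((¬q ∧ p) ∨ r), w1
5. (¬q ∧ p) ∨ r, w1
6. r, w1
Accessibility: w0Rw0, w0Rw1, w1Rw1
The negation has an open branch (countermodel exists).

Not valid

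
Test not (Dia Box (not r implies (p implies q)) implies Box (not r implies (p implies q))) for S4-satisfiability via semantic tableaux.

1. not (Dia Box (not r implies (p implies q)) implies Box (not r implies (p implies q))), u
2. Dia Box (not r implies (p implies q)), u
3. not Box (not r implies (p implies q)), u
4. Box (not r implies (p implies q)), v
5. not r implies (p implies q), v
6. p implies q, v
7. q, v
8. not (not r implies (p implies q)), w
9. not r, w
10. not (p implies q), w
11. p, w
12. not q, w
Accessibility: uRu, uRv, uRw, vRv, wRw

Satisfiable (open branch found)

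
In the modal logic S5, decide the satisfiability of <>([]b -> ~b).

Satisfiable (open branch found)

1. <>([]b -> ~b), u
2. []b -> ~b, v
3. ~b, v
Accessibility: uRu, uRv, vRu, vRv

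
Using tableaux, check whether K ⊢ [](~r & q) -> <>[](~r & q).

Invalid (countermodel exists)

Tableau for the negation ~([](~r & q) -> <>[](~r & q)):
1. ~([](~r & q) -> <>[](~r & q)), 0
2. [](~r & q), 0
3. ~<>[](~r & q), 0
The negation has an open branch (countermodel exists).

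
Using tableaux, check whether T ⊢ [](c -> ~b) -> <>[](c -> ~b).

Tableau for the negation ~([](c -> ~b) -> <>[](c -> ~b)):
1. ~([](c -> ~b) -> <>[](c -> ~b)), w0
2. [](c -> ~b), w0
3. ~<>[](c -> ~b), w0
4. c -> ~b, w0
5. ~[](c -> ~b), w0
6. ~b, w0
7. ~(c -> ~b), w1
8. c, w1
9. b, w1
10. c -> ~b, w1
11. ~[](c -> ~b), w1
12. ~b, w1
Accessibility: w0Rw0, w0Rw1, w1Rw1
Branch closes: b and ~b both at w1.
All branches of the negation close; one closing branch shown above.

Valid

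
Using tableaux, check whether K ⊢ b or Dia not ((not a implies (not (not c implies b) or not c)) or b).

Tableau for the negation not (b or Dia not ((not a implies (not (not c implies b) or not c)) or b)):
1. not (b or Dia not ((not a implies (not (not c implies b) or not c)) or b)), u
2. not b, u
3. not Dia not ((not a implies (not (not c implies b) or not c)) or b), u
The negation has an open branch (countermodel exists).

No, not valid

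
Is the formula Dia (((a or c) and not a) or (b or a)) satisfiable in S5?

1. Dia (((a or c) and not a) or (b or a)), 0
2. ((a or c) and not a) or (b or a), 1   [Dia-rule on 1: fresh world 1, 0R1]
3. b or a, 1   [or-rule on 2 (branches; this branch)]
4. a, 1   [or-rule on 3 (branches; this branch)]
Accessibility: 0R0, 0R1, 1R0, 1R1

Satisfiable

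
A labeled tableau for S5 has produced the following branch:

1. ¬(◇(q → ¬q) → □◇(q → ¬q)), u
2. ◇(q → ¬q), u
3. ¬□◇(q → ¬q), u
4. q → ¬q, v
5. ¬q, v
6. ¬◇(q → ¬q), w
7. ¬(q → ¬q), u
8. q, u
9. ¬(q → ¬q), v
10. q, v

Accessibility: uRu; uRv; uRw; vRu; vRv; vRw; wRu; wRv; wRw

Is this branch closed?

Both q and ¬q appear at v.

Yes, closed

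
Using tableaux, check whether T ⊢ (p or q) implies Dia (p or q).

Valid

Tableau for the negation not ((p or q) implies Dia (p or q)):
1. not ((p or q) implies Dia (p or q)), 0
2. p or q, 0
3. not Dia (p or q), 0
4. not (p or q), 0
5. not p, 0
6. not q, 0
7. q, 0
Accessibility: 0R0
Branch closes: q and not q both at 0.
Every branch of the negation's tableau closes; the branch above is one of them.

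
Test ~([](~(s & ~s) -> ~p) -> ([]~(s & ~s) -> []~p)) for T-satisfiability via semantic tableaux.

Unsatisfiable (every branch closes)

1. ~([](~(s & ~s) -> ~p) -> ([]~(s & ~s) -> []~p)), 0
2. [](~(s & ~s) -> ~p), 0
3. ~([]~(s & ~s) -> []~p), 0
4. []~(s & ~s), 0
5. ~[]~p, 0
6. ~(s & ~s) -> ~p, 0
7. ~(s & ~s), 0
8. ~p, 0
9. s, 0
10. p, 1
11. ~(s & ~s) -> ~p, 1
12. ~(s & ~s), 1
13. s & ~s, 1
14. s, 1
15. ~s, 1
Accessibility: 0R0, 0R1, 1R1
Branch closes: s and ~s both at 1.
All branches of the tableau close; one closing branch shown above.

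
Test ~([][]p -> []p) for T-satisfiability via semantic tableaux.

1. ~([][]p -> []p), 0
2. [][]p, 0   [~->-rule on 1]
3. ~[]p, 0   [~->-rule on 1]
4. []p, 0   [[]-rule on 2 via 0R0]
5. p, 0   [[]-rule on 4 via 0R0]
6. ~p, 1   [~[]-rule on 3: fresh world 1, 0R1]
7. []p, 1   [[]-rule on 2 via 0R1]
8. p, 1   [[]-rule on 4 via 0R1]
Accessibility: 0R0, 0R1, 1R1
Branch closes: p and ~p both at 1.
(One branch shown.) All branches close.

Unsatisfiable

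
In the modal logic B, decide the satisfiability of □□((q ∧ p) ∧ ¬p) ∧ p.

Unsatisfiable

1. □□((q ∧ p) ∧ ¬p) ∧ p, u
2. □□((q ∧ p) ∧ ¬p), u   [∧-rule on 1]
3. p, u   [∧-rule on 1]
4. □((q ∧ p) ∧ ¬p), u   [□-rule on 2 via uRu]
5. (q ∧ p) ∧ ¬p, u   [□-rule on 4 via uRu]
6. q ∧ p, u   [∧-rule on 5]
7. ¬p, u   [∧-rule on 5]
Accessibility: uRu
Branch closes: p and ¬p both at u.
Every branch closes; the branch above is one of them.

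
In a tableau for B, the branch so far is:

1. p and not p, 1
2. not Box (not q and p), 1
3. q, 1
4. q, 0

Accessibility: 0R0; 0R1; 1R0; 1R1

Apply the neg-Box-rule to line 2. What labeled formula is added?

a fresh world 2 with 1R2, and not (not q and p) at 2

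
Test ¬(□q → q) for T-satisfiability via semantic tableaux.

Unsatisfiable (every branch closes)

1. ¬(□q → q), w0
2. □q, w0
3. ¬q, w0
4. q, w0
Accessibility: w0Rw0
Branch closes: q and ¬q both at w0.
Every branch closes; the branch above is one of them.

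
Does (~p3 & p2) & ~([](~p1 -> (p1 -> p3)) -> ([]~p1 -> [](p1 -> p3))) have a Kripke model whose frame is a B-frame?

Unsatisfiable

1. (~p3 & p2) & ~([](~p1 -> (p1 -> p3)) -> ([]~p1 -> [](p1 -> p3))), u
2. ~p3 & p2, u
3. ~([](~p1 -> (p1 -> p3)) -> ([]~p1 -> [](p1 -> p3))), u
4. ~p3, u
5. p2, u
6. [](~p1 -> (p1 -> p3)), u
7. ~([]~p1 -> [](p1 -> p3)), u
8. []~p1, u
9. ~[](p1 -> p3), u
10. ~p1 -> (p1 -> p3), u
11. ~p1, u
12. p1 -> p3, u
13. ~(p1 -> p3), v
14. p1, v
15. ~p3, v
16. ~p1 -> (p1 -> p3), v
17. ~p1, v
Accessibility: uRu, uRv, vRu, vRv
Branch closes: p1 and ~p1 both at v.
(One branch shown.) All branches close.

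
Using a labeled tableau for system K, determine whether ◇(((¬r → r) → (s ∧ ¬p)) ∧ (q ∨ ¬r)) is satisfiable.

Satisfiable

1. ◇(((¬r → r) → (s ∧ ¬p)) ∧ (q ∨ ¬r)), 0
2. ((¬r → r) → (s ∧ ¬p)) ∧ (q ∨ ¬r), 1   [◇-rule on 1: fresh world 1, 0R1]
3. (¬r → r) → (s ∧ ¬p), 1   [∧-rule on 2]
4. q ∨ ¬r, 1   [∧-rule on 2]
5. s ∧ ¬p, 1   [→-rule on 3 (branches; this branch)]
6. s, 1   [∧-rule on 5]
7. ¬p, 1   [∧-rule on 5]
8. ¬r, 1   [∨-rule on 4 (branches; this branch)]
Accessibility: 0R1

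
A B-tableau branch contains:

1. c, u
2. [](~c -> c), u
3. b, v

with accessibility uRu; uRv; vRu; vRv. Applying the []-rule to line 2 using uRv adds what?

~c -> c, v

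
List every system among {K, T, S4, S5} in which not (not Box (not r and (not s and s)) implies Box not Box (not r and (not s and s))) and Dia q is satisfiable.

K-tableau for the formula:
1. not (not Box (not r and (not s and s)) implies Box not Box (not r and (not s and s))) and Dia q, 0
2. not (not Box (not r and (not s and s)) implies Box not Box (not r and (not s and s))), 0
3. Dia q, 0
4. not Box (not r and (not s and s)), 0
5. not Box not Box (not r and (not s and s)), 0
6. q, 1
7. not (not r and (not s and s)), 2
8. not (not s and s), 2
9. not s, 2
10. Box (not r and (not s and s)), 3
Accessibility: 0R1, 0R2, 0R3
Complete open branch: satisfiable in K.
T-tableau for the formula:
1. not (not Box (not r and (not s and s)) implies Box not Box (not r and (not s and s))) and Dia q, 0
2. not (not Box (not r and (not s and s)) implies Box not Box (not r and (not s and s))), 0
3. Dia q, 0
4. not Box (not r and (not s and s)), 0
5. not Box not Box (not r and (not s and s)), 0
6. q, 1
7. not (not r and (not s and s)), 2
8. not (not s and s), 2
9. not s, 2
10. Box (not r and (not s and s)), 3
11. not r and (not s and s), 3
12. not r, 3
13. not s and s, 3
14. not s, 3
15. s, 3
Accessibility: 0R0, 0R1, 0R2, 0R3, 1R1, 2R2, 3R3
Branch closes: s and not s both at 3.
Every branch closes (one shown): unsatisfiable in T, hence also in S4, S5 (every S4/S5-frame is a T-frame).

K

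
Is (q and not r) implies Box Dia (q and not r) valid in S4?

Tableau for the negation not ((q and not r) implies Box Dia (q and not r)):
1. not ((q and not r) implies Box Dia (q and not r)), w0
2. q and not r, w0   [neg-implies-rule on 1]
3. not Box Dia (q and not r), w0   [neg-implies-rule on 1]
4. q, w0   [and-rule on 2]
5. not r, w0   [and-rule on 2]
6. not Dia (q and not r), w1   [neg-Box-rule on 3: fresh world w1, w0Rw1]
7. not (q and not r), w1   [neg-Dia-rule on 6 via w1Rw1]
8. r, w1   [neg-and-rule on 7 (branches; this branch)]
Accessibility: w0Rw0, w0Rw1, w1Rw1
The negation has an open branch (countermodel exists).

Not valid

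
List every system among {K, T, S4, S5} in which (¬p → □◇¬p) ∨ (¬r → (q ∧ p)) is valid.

S5

S4-tableau for the negation ¬((¬p → □◇¬p) ∨ (¬r → (q ∧ p))):
1. ¬((¬p → □◇¬p) ∨ (¬r → (q ∧ p))), u
2. ¬(¬p → □◇¬p), u
3. ¬(¬r → (q ∧ p)), u
4. ¬p, u
5. ¬□◇¬p, u
6. ¬r, u
7. ¬(q ∧ p), u
8. ¬◇¬p, v
9. p, v
Accessibility: uRu, uRv, vRv
Complete open branch: countermodel on an S4-frame, so not valid in S4, nor in K, T (the same frame is also a K-frame and a T-frame).
S5-tableau for the negation ¬((¬p → □◇¬p) ∨ (¬r → (q ∧ p))):
1. ¬((¬p → □◇¬p) ∨ (¬r → (q ∧ p))), u
2. ¬(¬p → □◇¬p), u
3. ¬(¬r → (q ∧ p)), u
4. ¬p, u
5. ¬□◇¬p, u
6. ¬r, u
7. ¬(q ∧ p), u
8. ¬◇¬p, v
9. p, u
Accessibility: uRu, uRv, vRu, vRv
Branch closes: p and ¬p both at u.
Every branch closes (one shown): valid in S5.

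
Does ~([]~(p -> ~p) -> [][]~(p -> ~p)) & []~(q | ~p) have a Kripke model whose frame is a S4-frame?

Unsatisfiable (every branch closes)

1. ~([]~(p -> ~p) -> [][]~(p -> ~p)) & []~(q | ~p), w0
2. ~([]~(p -> ~p) -> [][]~(p -> ~p)), w0
3. []~(q | ~p), w0
4. []~(p -> ~p), w0
5. ~[][]~(p -> ~p), w0
6. ~(q | ~p), w0
7. ~q, w0
8. p, w0
9. ~(p -> ~p), w0
10. ~[]~(p -> ~p), w1
11. ~(q | ~p), w1
12. ~q, w1
13. p, w1
14. ~(p -> ~p), w1
15. p -> ~p, w2
16. ~(q | ~p), w2
17. ~q, w2
18. p, w2
19. ~(p -> ~p), w2
20. ~p, w2
Accessibility: w0Rw0, w0Rw1, w0Rw2, w1Rw1, w1Rw2, w2Rw2
Branch closes: p and ~p both at w2.
All branches of the tableau close; one closing branch shown above.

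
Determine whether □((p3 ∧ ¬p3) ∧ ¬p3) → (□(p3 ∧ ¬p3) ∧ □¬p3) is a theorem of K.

Yes, valid

Tableau for the negation ¬(□((p3 ∧ ¬p3) ∧ ¬p3) → (□(p3 ∧ ¬p3) ∧ □¬p3)):
1. ¬(□((p3 ∧ ¬p3) ∧ ¬p3) → (□(p3 ∧ ¬p3) ∧ □¬p3)), 0
2. □((p3 ∧ ¬p3) ∧ ¬p3), 0
3. ¬(□(p3 ∧ ¬p3) ∧ □¬p3), 0
4. ¬□(p3 ∧ ¬p3), 0
5. ¬(p3 ∧ ¬p3), 1
6. (p3 ∧ ¬p3) ∧ ¬p3, 1
7. p3 ∧ ¬p3, 1
8. ¬p3, 1
9. p3, 1
Accessibility: 0R1
Branch closes: p3 and ¬p3 both at 1.
Every branch of the negation's tableau closes; the branch above is one of them.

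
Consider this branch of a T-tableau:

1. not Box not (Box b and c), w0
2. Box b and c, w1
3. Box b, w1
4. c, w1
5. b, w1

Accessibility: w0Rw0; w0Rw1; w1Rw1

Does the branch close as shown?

There is no literal clash: for every atom and world, at most one sign appears.

No, open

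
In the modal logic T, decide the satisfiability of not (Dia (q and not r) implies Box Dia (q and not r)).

Satisfiable

1. not (Dia (q and not r) implies Box Dia (q and not r)), u
2. Dia (q and not r), u
3. not Box Dia (q and not r), u
4. q and not r, v
5. q, v
6. not r, v
7. not Dia (q and not r), w
8. not (q and not r), w
9. r, w
Accessibility: uRu, uRv, uRw, vRv, wRw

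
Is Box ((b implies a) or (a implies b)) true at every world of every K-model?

Valid in K

Tableau for the negation not Box ((b implies a) or (a implies b)):
1. not Box ((b implies a) or (a implies b)), u
2. not ((b implies a) or (a implies b)), v
3. not (b implies a), v
4. not (a implies b), v
5. b, v
6. not a, v
7. a, v
8. not b, v
Accessibility: uRv
Branch closes: a and not a both at v.
Every branch of the negation's tableau closes; the branch above is one of them.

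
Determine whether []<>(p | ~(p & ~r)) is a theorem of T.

Tableau for the negation ~[]<>(p | ~(p & ~r)):
1. ~[]<>(p | ~(p & ~r)), u
2. ~<>(p | ~(p & ~r)), v   [~[]-rule on 1: fresh world v, uRv]
3. ~(p | ~(p & ~r)), v   [~<>-rule on 2 via vRv]
4. ~p, v   [~|-rule on 3]
5. p & ~r, v   [~|-rule on 3]
6. p, v   [&-rule on 5]
7. ~r, v   [&-rule on 5]
Accessibility: uRu, uRv, vRv
Branch closes: p and ~p both at v.
All branches of the negation close; one closing branch shown above.

Valid in T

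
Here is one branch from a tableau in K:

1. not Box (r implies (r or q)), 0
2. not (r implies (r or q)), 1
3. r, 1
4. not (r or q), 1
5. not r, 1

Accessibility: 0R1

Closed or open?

Both r and not r appear at 1.

Closed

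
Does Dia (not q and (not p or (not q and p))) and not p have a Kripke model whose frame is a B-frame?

Satisfiable (open branch found)

1. Dia (not q and (not p or (not q and p))) and not p, 0
2. Dia (not q and (not p or (not q and p))), 0
3. not p, 0
4. not q and (not p or (not q and p)), 1
5. not q, 1
6. not p or (not q and p), 1
7. not q and p, 1
8. p, 1
Accessibility: 0R0, 0R1, 1R0, 1R1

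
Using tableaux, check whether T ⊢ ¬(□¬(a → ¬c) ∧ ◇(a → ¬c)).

Tableau for the negation □¬(a → ¬c) ∧ ◇(a → ¬c):
1. □¬(a → ¬c) ∧ ◇(a → ¬c), 0
2. □¬(a → ¬c), 0
3. ◇(a → ¬c), 0
4. ¬(a → ¬c), 0
5. a, 0
6. c, 0
7. a → ¬c, 1
8. ¬(a → ¬c), 1
9. a, 1
10. c, 1
11. ¬c, 1
Accessibility: 0R0, 0R1, 1R1
Branch closes: c and ¬c both at 1.
Every branch of the negation's tableau closes; the branch above is one of them.

Valid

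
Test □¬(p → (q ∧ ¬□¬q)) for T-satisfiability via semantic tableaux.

Yes, satisfiable

1. □¬(p → (q ∧ ¬□¬q)), 0
2. ¬(p → (q ∧ ¬□¬q)), 0
3. p, 0
4. ¬(q ∧ ¬□¬q), 0
5. □¬q, 0
6. ¬q, 0
Accessibility: 0R0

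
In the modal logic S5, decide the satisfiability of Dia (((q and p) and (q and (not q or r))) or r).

1. Dia (((q and p) and (q and (not q or r))) or r), w0
2. ((q and p) and (q and (not q or r))) or r, w1
3. r, w1
Accessibility: w0Rw0, w0Rw1, w1Rw0, w1Rw1

Yes, satisfiable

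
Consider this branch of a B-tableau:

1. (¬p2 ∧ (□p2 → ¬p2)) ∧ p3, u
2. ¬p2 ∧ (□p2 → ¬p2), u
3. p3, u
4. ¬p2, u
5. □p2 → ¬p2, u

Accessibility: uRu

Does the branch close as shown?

No world carries both an atom and its negation.

No, open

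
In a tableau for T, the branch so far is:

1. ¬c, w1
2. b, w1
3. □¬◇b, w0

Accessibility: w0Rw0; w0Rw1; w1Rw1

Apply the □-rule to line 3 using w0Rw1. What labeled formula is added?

¬◇b, w1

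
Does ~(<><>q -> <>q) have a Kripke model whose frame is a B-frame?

Satisfiable

1. ~(<><>q -> <>q), u
2. <><>q, u   [~->-rule on 1]
3. ~<>q, u   [~->-rule on 1]
4. ~q, u   [~<>-rule on 3 via uRu]
5. <>q, v   [<>-rule on 2: fresh world v, uRv]
6. ~q, v   [~<>-rule on 3 via uRv]
7. q, w   [<>-rule on 5: fresh world w, vRw]
Accessibility: uRu, uRv, vRu, vRv, vRw, wRv, wRw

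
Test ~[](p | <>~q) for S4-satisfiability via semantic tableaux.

Yes, satisfiable

1. ~[](p | <>~q), 0
2. ~(p | <>~q), 1   [~[]-rule on 1: fresh world 1, 0R1]
3. ~p, 1   [~|-rule on 2]
4. ~<>~q, 1   [~|-rule on 2]
5. q, 1   [~<>-rule on 4 via 1R1]
Accessibility: 0R0, 0R1, 1R1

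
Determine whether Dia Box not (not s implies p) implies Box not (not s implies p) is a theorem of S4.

Invalid (countermodel exists)

Tableau for the negation not (Dia Box not (not s implies p) implies Box not (not s implies p)):
1. not (Dia Box not (not s implies p) implies Box not (not s implies p)), w0
2. Dia Box not (not s implies p), w0
3. not Box not (not s implies p), w0
4. Box not (not s implies p), w1
5. not (not s implies p), w1
6. not s, w1
7. not p, w1
8. not s implies p, w2
9. p, w2
Accessibility: w0Rw0, w0Rw1, w0Rw2, w1Rw1, w2Rw2
The negation has an open branch (countermodel exists).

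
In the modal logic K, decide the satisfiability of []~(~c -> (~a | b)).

1. []~(~c -> (~a | b)), w0

Satisfiable (open branch found)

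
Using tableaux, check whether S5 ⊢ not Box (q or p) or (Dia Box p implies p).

Valid

Tableau for the negation not (not Box (q or p) or (Dia Box p implies p)):
1. not (not Box (q or p) or (Dia Box p implies p)), 0
2. Box (q or p), 0
3. not (Dia Box p implies p), 0
4. Dia Box p, 0
5. not p, 0
6. q or p, 0
7. q, 0
8. Box p, 1
9. q or p, 1
10. p, 0
Accessibility: 0R0, 0R1, 1R0, 1R1
Branch closes: p and not p both at 0.
All branches of the negation close; one closing branch shown above.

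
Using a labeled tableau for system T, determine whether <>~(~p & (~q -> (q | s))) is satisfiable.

1. <>~(~p & (~q -> (q | s))), 0
2. ~(~p & (~q -> (q | s))), 1
3. ~(~q -> (q | s)), 1
4. ~q, 1
5. ~(q | s), 1
6. ~s, 1
Accessibility: 0R0, 0R1, 1R1

Yes, satisfiable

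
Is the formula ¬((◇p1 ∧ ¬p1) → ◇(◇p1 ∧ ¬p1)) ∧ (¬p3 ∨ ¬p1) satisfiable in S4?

Unsatisfiable

1. ¬((◇p1 ∧ ¬p1) → ◇(◇p1 ∧ ¬p1)) ∧ (¬p3 ∨ ¬p1), u
2. ¬((◇p1 ∧ ¬p1) → ◇(◇p1 ∧ ¬p1)), u
3. ¬p3 ∨ ¬p1, u
4. ◇p1 ∧ ¬p1, u
5. ¬◇(◇p1 ∧ ¬p1), u
6. ◇p1, u
7. ¬p1, u
8. ¬(◇p1 ∧ ¬p1), u
9. ¬◇p1, u
10. p1, v
11. ¬(◇p1 ∧ ¬p1), v
12. ¬p1, v
Accessibility: uRu, uRv, vRv
Branch closes: p1 and ¬p1 both at v.
(One branch shown.) All branches close.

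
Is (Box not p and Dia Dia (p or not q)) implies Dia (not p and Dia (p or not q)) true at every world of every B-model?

Valid

Tableau for the negation not ((Box not p and Dia Dia (p or not q)) implies Dia (not p and Dia (p or not q))):
1. not ((Box not p and Dia Dia (p or not q)) implies Dia (not p and Dia (p or not q))), 0
2. Box not p and Dia Dia (p or not q), 0
3. not Dia (not p and Dia (p or not q)), 0
4. Box not p, 0
5. Dia Dia (p or not q), 0
6. not (not p and Dia (p or not q)), 0
7. not p, 0
8. not Dia (p or not q), 0
9. not (p or not q), 0
10. q, 0
11. Dia (p or not q), 1
12. not (not p and Dia (p or not q)), 1
13. not p, 1
14. not (p or not q), 1
15. q, 1
16. not Dia (p or not q), 1
17. p or not q, 2
18. not (p or not q), 2
19. not p, 2
20. q, 2
21. not q, 2
Accessibility: 0R0, 0R1, 1R0, 1R1, 1R2, 2R1, 2R2
Branch closes: q and not q both at 2.
Every branch of the negation's tableau closes; the branch above is one of them.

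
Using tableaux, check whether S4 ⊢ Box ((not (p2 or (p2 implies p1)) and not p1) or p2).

Invalid (countermodel exists)

Tableau for the negation not Box ((not (p2 or (p2 implies p1)) and not p1) or p2):
1. not Box ((not (p2 or (p2 implies p1)) and not p1) or p2), w0
2. not ((not (p2 or (p2 implies p1)) and not p1) or p2), w1   [neg-Box-rule on 1: fresh world w1, w0Rw1]
3. not (not (p2 or (p2 implies p1)) and not p1), w1   [neg-or-rule on 2]
4. not p2, w1   [neg-or-rule on 2]
5. p1, w1   [neg-and-rule on 3 (branches; this branch)]
Accessibility: w0Rw0, w0Rw1, w1Rw1
The negation has an open branch (countermodel exists).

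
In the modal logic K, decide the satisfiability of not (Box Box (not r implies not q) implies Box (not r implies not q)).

Satisfiable (open branch found)

1. not (Box Box (not r implies not q) implies Box (not r implies not q)), u
2. Box Box (not r implies not q), u
3. not Box (not r implies not q), u
4. not (not r implies not q), v
5. not r, v
6. q, v
7. Box (not r implies not q), v
Accessibility: uRv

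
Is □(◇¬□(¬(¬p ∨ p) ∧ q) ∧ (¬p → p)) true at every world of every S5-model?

Invalid (countermodel exists)

Tableau for the negation ¬□(◇¬□(¬(¬p ∨ p) ∧ q) ∧ (¬p → p)):
1. ¬□(◇¬□(¬(¬p ∨ p) ∧ q) ∧ (¬p → p)), w0
2. ¬(◇¬□(¬(¬p ∨ p) ∧ q) ∧ (¬p → p)), w1
3. ¬(¬p → p), w1
4. ¬p, w1
Accessibility: w0Rw0, w0Rw1, w1Rw0, w1Rw1
The negation has an open branch (countermodel exists).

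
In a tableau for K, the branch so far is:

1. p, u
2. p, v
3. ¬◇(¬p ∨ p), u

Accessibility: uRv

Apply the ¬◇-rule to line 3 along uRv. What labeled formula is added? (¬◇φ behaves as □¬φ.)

¬(¬p ∨ p), v

¬◇φ behaves as □¬φ: propagate the negated body to each accessible world.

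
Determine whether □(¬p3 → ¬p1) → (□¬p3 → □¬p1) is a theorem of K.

Valid

Tableau for the negation ¬(□(¬p3 → ¬p1) → (□¬p3 → □¬p1)):
1. ¬(□(¬p3 → ¬p1) → (□¬p3 → □¬p1)), w0
2. □(¬p3 → ¬p1), w0
3. ¬(□¬p3 → □¬p1), w0
4. □¬p3, w0
5. ¬□¬p1, w0
6. p1, w1
7. ¬p3 → ¬p1, w1
8. ¬p3, w1
9. ¬p1, w1
Accessibility: w0Rw1
Branch closes: p1 and ¬p1 both at w1.
All branches of the negation close; one closing branch shown above.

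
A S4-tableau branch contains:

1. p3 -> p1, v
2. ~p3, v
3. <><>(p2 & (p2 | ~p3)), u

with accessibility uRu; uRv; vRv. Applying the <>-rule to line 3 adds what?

a fresh world w with uRw, and <>(p2 & (p2 | ~p3)) at w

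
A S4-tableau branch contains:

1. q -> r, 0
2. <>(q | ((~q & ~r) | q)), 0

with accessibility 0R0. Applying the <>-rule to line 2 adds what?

a fresh world 1 with 0R1, and q | ((~q & ~r) | q) at 1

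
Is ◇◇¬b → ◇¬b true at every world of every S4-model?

Valid in S4

Tableau for the negation ¬(◇◇¬b → ◇¬b):
1. ¬(◇◇¬b → ◇¬b), 0
2. ◇◇¬b, 0
3. ¬◇¬b, 0
4. b, 0
5. ◇¬b, 1
6. b, 1
7. ¬b, 2
8. b, 2
Accessibility: 0R0, 0R1, 0R2, 1R1, 1R2, 2R2
Branch closes: b and ¬b both at 2.
All branches of the negation close; one closing branch shown above.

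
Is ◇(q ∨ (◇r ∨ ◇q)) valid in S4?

Tableau for the negation ¬◇(q ∨ (◇r ∨ ◇q)):
1. ¬◇(q ∨ (◇r ∨ ◇q)), 0
2. ¬(q ∨ (◇r ∨ ◇q)), 0
3. ¬q, 0
4. ¬(◇r ∨ ◇q), 0
5. ¬◇r, 0
6. ¬◇q, 0
7. ¬r, 0
Accessibility: 0R0
The negation has an open branch (countermodel exists).

No, not valid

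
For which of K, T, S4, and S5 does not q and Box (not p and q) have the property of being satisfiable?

T-tableau for the formula:
1. not q and Box (not p and q), u
2. not q, u   [and-rule on 1]
3. Box (not p and q), u   [and-rule on 1]
4. not p and q, u   [Box-rule on 3 via uRu]
5. not p, u   [and-rule on 4]
6. q, u   [and-rule on 4]
Accessibility: uRu
Branch closes: q and not q both at u.
Every branch closes (one shown): unsatisfiable in T, hence also in S4, S5 (every S4/S5-frame is a T-frame).
K-tableau for the formula:
1. not q and Box (not p and q), u
2. not q, u   [and-rule on 1]
3. Box (not p and q), u   [and-rule on 1]
Complete open branch: satisfiable in K.

K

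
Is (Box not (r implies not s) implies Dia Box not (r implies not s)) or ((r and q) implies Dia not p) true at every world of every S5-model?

Tableau for the negation not ((Box not (r implies not s) implies Dia Box not (r implies not s)) or ((r and q) implies Dia not p)):
1. not ((Box not (r implies not s) implies Dia Box not (r implies not s)) or ((r and q) implies Dia not p)), w0
2. not (Box not (r implies not s) implies Dia Box not (r implies not s)), w0   [neg-or-rule on 1]
3. not ((r and q) implies Dia not p), w0   [neg-or-rule on 1]
4. Box not (r implies not s), w0   [neg-implies-rule on 2]
5. not Dia Box not (r implies not s), w0   [neg-implies-rule on 2]
6. r and q, w0   [neg-implies-rule on 3]
7. not Dia not p, w0   [neg-implies-rule on 3]
8. r, w0   [and-rule on 6]
9. q, w0   [and-rule on 6]
10. not (r implies not s), w0   [Box-rule on 4 via w0Rw0]
11. s, w0   [neg-implies-rule on 10]
12. not Box not (r implies not s), w0   [neg-Dia-rule on 5 via w0Rw0]
13. p, w0   [neg-Dia-rule on 7 via w0Rw0]
14. r implies not s, w1   [neg-Box-rule on 12: fresh world w1, w0Rw1]
15. not (r implies not s), w1   [Box-rule on 4 via w0Rw1]
16. r, w1   [neg-implies-rule on 15]
17. s, w1   [neg-implies-rule on 15]
18. not Box not (r implies not s), w1   [neg-Dia-rule on 5 via w0Rw1]
19. p, w1   [neg-Dia-rule on 7 via w0Rw1]
20. not s, w1   [implies-rule on 14 (branches; this branch)]
Accessibility: w0Rw0, w0Rw1, w1Rw0, w1Rw1
Branch closes: s and not s both at w1.
Every branch of the negation's tableau closes; the branch above is one of them.

Yes, valid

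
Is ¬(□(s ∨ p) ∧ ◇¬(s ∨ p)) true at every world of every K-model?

Tableau for the negation □(s ∨ p) ∧ ◇¬(s ∨ p):
1. □(s ∨ p) ∧ ◇¬(s ∨ p), 0
2. □(s ∨ p), 0   [∧-rule on 1]
3. ◇¬(s ∨ p), 0   [∧-rule on 1]
4. ¬(s ∨ p), 1   [◇-rule on 3: fresh world 1, 0R1]
5. ¬s, 1   [¬∨-rule on 4]
6. ¬p, 1   [¬∨-rule on 4]
7. s ∨ p, 1   [□-rule on 2 via 0R1]
8. p, 1   [∨-rule on 7 (branches; this branch)]
Accessibility: 0R1
Branch closes: p and ¬p both at 1.
All branches of the negation close; one closing branch shown above.

Valid in K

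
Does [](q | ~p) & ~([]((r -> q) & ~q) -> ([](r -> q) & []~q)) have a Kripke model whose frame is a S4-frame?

Unsatisfiable

1. [](q | ~p) & ~([]((r -> q) & ~q) -> ([](r -> q) & []~q)), 0
2. [](q | ~p), 0   [&-rule on 1]
3. ~([]((r -> q) & ~q) -> ([](r -> q) & []~q)), 0   [&-rule on 1]
4. []((r -> q) & ~q), 0   [~->-rule on 3]
5. ~([](r -> q) & []~q), 0   [~->-rule on 3]
6. q | ~p, 0   [[]-rule on 2 via 0R0]
7. (r -> q) & ~q, 0   [[]-rule on 4 via 0R0]
8. r -> q, 0   [&-rule on 7]
9. ~q, 0   [&-rule on 7]
10. ~[](r -> q), 0   [~&-rule on 5 (branches; this branch)]
11. ~p, 0   [|-rule on 6 (branches; this branch)]
12. ~r, 0   [->-rule on 8 (branches; this branch)]
13. ~(r -> q), 1   [~[]-rule on 10: fresh world 1, 0R1]
14. r, 1   [~->-rule on 13]
15. ~q, 1   [~->-rule on 13]
16. q | ~p, 1   [[]-rule on 2 via 0R1]
17. (r -> q) & ~q, 1   [[]-rule on 4 via 0R1]
18. r -> q, 1   [&-rule on 17]
19. ~p, 1   [|-rule on 16 (branches; this branch)]
20. q, 1   [->-rule on 18 (branches; this branch)]
Accessibility: 0R0, 0R1, 1R1
Branch closes: q and ~q both at 1.
Every branch closes; the branch above is one of them.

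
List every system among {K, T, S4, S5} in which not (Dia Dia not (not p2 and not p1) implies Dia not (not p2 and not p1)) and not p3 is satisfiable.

K, T

S4-tableau for the formula:
1. not (Dia Dia not (not p2 and not p1) implies Dia not (not p2 and not p1)) and not p3, w0
2. not (Dia Dia not (not p2 and not p1) implies Dia not (not p2 and not p1)), w0   [and-rule on 1]
3. not p3, w0   [and-rule on 1]
4. Dia Dia not (not p2 and not p1), w0   [neg-implies-rule on 2]
5. not Dia not (not p2 and not p1), w0   [neg-implies-rule on 2]
6. not p2 and not p1, w0   [neg-Dia-rule on 5 via w0Rw0]
7. not p2, w0   [and-rule on 6]
8. not p1, w0   [and-rule on 6]
9. Dia not (not p2 and not p1), w1   [Dia-rule on 4: fresh world w1, w0Rw1]
10. not p2 and not p1, w1   [neg-Dia-rule on 5 via w0Rw1]
11. not p2, w1   [and-rule on 10]
12. not p1, w1   [and-rule on 10]
13. not (not p2 and not p1), w2   [Dia-rule on 9: fresh world w2, w1Rw2]
14. not p2 and not p1, w2   [neg-Dia-rule on 5 via w0Rw2]
15. not p2, w2   [and-rule on 14]
16. not p1, w2   [and-rule on 14]
17. p1, w2   [neg-and-rule on 13 (branches; this branch)]
Accessibility: w0Rw0, w0Rw1, w0Rw2, w1Rw1, w1Rw2, w2Rw2
Branch closes: p1 and not p1 both at w2.
Every branch closes (one shown): unsatisfiable in S4, hence also in S5 (every S5-frame is an S4-frame).
T-tableau for the formula:
1. not (Dia Dia not (not p2 and not p1) implies Dia not (not p2 and not p1)) and not p3, w0
2. not (Dia Dia not (not p2 and not p1) implies Dia not (not p2 and not p1)), w0   [and-rule on 1]
3. not p3, w0   [and-rule on 1]
4. Dia Dia not (not p2 and not p1), w0   [neg-implies-rule on 2]
5. not Dia not (not p2 and not p1), w0   [neg-implies-rule on 2]
6. not p2 and not p1, w0   [neg-Dia-rule on 5 via w0Rw0]
7. not p2, w0   [and-rule on 6]
8. not p1, w0   [and-rule on 6]
9. Dia not (not p2 and not p1), w1   [Dia-rule on 4: fresh world w1, w0Rw1]
10. not p2 and not p1, w1   [neg-Dia-rule on 5 via w0Rw1]
11. not p2, w1   [and-rule on 10]
12. not p1, w1   [and-rule on 10]
13. not (not p2 and not p1), w2   [Dia-rule on 9: fresh world w2, w1Rw2]
14. p1, w2   [neg-and-rule on 13 (branches; this branch)]
Accessibility: w0Rw0, w0Rw1, w1Rw1, w1Rw2, w2Rw2
Complete open branch: satisfiable in T, hence also in K (this T-model is also a K-model).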